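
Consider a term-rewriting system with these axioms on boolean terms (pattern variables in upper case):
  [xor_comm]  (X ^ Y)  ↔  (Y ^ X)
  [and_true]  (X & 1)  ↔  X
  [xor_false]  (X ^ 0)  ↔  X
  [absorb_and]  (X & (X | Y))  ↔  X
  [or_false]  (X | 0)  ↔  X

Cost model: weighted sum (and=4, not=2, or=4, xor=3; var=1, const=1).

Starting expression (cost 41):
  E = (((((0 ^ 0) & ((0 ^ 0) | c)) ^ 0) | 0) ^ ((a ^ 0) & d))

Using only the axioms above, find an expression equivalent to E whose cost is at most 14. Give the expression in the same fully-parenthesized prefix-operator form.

((0 ^ 0) ^ (a & d))   [cost 14]

step 1: xor_false (→) rewrites (((0 ^ 0) & ((0 ^ 0) | c)) ^ 0) into ((0 ^ 0) & ((0 ^ 0) | c)), now ((((0 ^ 0) & ((0 ^ 0) | c)) | 0) ^ ((a ^ 0) & d))
step 2: or_false (→) rewrites (((0 ^ 0) & ((0 ^ 0) | c)) | 0) into ((0 ^ 0) & ((0 ^ 0) | c)), now (((0 ^ 0) & ((0 ^ 0) | c)) ^ ((a ^ 0) & d))
step 3: absorb_and (→) rewrites ((0 ^ 0) & ((0 ^ 0) | c)) into (0 ^ 0), now ((0 ^ 0) ^ ((a ^ 0) & d))
step 4: xor_false (→) rewrites (a ^ 0) into a, reaching cost 14 (bound 14)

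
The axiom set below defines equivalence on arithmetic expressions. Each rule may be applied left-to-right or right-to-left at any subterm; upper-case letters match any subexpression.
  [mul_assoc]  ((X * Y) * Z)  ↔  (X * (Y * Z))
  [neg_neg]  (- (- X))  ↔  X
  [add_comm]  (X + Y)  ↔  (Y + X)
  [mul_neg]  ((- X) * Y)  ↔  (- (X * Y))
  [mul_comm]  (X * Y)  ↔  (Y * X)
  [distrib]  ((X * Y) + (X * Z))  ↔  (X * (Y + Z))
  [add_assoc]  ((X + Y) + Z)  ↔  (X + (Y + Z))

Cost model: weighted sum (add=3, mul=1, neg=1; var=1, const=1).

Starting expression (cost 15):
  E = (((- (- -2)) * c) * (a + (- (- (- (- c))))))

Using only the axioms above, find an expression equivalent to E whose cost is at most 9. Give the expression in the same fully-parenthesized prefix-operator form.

1. [neg_neg →] (- (- c))  →  c;  E = (((- (- -2)) * c) * (a + (- (- c))))
2. [neg_neg →] (- (- -2))  →  -2;  E = ((-2 * c) * (a + (- (- c))))
3. [mul_comm →] ((-2 * c) * (a + (- (- c))))  →  ((a + (- (- c))) * (-2 * c))
4. [mul_comm →] (-2 * c)  →  (c * -2);  E = ((a + (- (- c))) * (c * -2))
5. [neg_neg →] (- (- c))  →  c;  cost 9 ≤ 9, done

((a + c) * (c * -2))   [cost 9]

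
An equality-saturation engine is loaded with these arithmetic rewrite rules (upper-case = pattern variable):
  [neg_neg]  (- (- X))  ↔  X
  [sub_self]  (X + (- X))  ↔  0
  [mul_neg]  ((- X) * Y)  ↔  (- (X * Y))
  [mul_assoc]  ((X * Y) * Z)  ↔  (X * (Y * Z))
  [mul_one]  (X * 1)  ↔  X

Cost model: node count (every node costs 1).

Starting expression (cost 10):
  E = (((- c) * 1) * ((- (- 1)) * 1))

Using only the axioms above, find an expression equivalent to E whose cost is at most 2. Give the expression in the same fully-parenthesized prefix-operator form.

(1) ((- (- 1)) * 1)  =[mul_one →]=  (- (- 1))    ⊢ (((- c) * 1) * (- (- 1)))
(2) (- (- 1))  =[neg_neg →]=  1    ⊢ (((- c) * 1) * 1)
(3) ((- c) * 1)  =[mul_one →]=  (- c)    ⊢ ((- c) * 1)
(4) ((- c) * 1)  =[mul_one →]=  (- c)    ⊢ cost 2, within 2

(- c)   [cost 2]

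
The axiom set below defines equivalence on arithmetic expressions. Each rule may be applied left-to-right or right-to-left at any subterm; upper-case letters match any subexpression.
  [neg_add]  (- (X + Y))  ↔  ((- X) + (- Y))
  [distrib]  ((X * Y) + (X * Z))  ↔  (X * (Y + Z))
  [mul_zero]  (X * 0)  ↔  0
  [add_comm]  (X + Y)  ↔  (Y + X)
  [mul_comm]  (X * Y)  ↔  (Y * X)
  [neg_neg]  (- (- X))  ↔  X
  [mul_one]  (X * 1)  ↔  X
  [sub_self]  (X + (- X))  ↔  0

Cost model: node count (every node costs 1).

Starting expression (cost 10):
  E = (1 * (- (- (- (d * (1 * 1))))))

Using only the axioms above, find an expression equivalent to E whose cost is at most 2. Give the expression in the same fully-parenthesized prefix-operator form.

(- d)   [cost 2]

(1) (- (- (- (d * (1 * 1)))))  =[neg_neg →]=  (- (d * (1 * 1)))    ⊢ (1 * (- (d * (1 * 1))))
(2) (1 * (- (d * (1 * 1))))  =[mul_comm →]=  ((- (d * (1 * 1))) * 1)
(3) (1 * 1)  =[mul_one →]=  1    ⊢ ((- (d * 1)) * 1)
(4) ((- (d * 1)) * 1)  =[mul_one →]=  (- (d * 1))
(5) (d * 1)  =[mul_one →]=  d    ⊢ cost 2, within 2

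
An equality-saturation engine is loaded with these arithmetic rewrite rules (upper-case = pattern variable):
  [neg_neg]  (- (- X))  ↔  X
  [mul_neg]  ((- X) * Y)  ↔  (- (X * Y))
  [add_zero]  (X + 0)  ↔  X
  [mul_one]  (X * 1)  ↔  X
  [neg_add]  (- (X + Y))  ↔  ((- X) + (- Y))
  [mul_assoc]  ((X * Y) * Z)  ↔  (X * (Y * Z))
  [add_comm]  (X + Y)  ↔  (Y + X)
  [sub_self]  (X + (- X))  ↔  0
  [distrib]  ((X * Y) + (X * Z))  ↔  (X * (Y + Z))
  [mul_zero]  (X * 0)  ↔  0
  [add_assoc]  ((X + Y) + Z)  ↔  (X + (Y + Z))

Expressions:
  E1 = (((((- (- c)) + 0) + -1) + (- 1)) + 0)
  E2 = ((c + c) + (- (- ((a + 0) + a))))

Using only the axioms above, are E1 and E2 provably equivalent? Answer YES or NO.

NO

All listed rules preserve value, hence provable equivalence implies equal values everywhere; look for a separating assignment.
a=0, c=0 gives E1 ↦ -2, E2 ↦ 0; values differ ⇒ not provably equivalent.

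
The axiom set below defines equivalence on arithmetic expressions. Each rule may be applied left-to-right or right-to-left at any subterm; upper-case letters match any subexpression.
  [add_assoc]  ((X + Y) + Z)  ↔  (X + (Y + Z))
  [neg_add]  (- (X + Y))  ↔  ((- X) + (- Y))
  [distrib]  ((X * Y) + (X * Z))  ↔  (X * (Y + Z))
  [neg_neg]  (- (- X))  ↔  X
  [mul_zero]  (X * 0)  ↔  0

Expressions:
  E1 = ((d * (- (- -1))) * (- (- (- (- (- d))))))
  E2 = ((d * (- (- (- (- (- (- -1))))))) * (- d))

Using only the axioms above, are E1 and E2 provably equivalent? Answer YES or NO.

1. [neg_neg →] (- (- -1))  →  -1;  E1 = ((d * -1) * (- (- (- (- (- d))))))
2. [neg_neg →] (- (- d))  →  d;  E1 = ((d * -1) * (- (- (- d))))
3. [neg_neg →] (- (- d))  →  d;  E1 = ((d * -1) * (- d))
4. [neg_neg ←] -1  →  (- (- -1));  E1 = ((d * (- (- -1))) * (- d))
5. [neg_neg ←] (- (- -1))  →  (- (- (- (- -1))));  E1 = ((d * (- (- (- (- -1))))) * (- d))
6. [neg_neg ←] (- (- -1))  →  (- (- (- (- -1))));  this is E2

YES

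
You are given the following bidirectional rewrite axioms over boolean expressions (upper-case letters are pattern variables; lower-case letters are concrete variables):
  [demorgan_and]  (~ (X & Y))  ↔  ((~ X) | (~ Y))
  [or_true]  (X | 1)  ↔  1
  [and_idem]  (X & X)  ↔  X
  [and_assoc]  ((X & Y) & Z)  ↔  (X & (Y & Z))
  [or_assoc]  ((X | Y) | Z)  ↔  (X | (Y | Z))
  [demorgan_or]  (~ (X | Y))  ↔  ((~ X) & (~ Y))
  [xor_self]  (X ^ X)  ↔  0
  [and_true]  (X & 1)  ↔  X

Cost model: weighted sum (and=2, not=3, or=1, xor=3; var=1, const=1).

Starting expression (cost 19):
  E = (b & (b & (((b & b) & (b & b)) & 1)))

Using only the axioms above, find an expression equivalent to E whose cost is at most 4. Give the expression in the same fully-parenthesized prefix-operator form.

(b & b)   [cost 4]

step 1: and_idem (→) rewrites ((b & b) & (b & b)) into (b & b), now (b & (b & ((b & b) & 1)))
step 2: and_true (→) rewrites ((b & b) & 1) into (b & b), now (b & (b & (b & b)))
step 3: and_idem (→) rewrites (b & b) into b, now (b & (b & b))
step 4: and_idem (→) rewrites (b & b) into b, reaching cost 4 (bound 4)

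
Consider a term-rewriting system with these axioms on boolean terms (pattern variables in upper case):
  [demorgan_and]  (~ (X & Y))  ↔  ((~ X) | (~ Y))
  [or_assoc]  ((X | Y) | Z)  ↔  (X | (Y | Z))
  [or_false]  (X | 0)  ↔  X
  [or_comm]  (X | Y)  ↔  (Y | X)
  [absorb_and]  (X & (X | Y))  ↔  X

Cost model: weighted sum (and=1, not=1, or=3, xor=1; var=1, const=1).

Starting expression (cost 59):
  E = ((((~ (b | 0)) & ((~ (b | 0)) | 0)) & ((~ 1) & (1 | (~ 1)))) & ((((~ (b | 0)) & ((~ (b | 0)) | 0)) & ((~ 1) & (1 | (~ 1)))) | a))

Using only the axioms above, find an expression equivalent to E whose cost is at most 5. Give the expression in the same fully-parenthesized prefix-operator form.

1. [absorb_and →] ((((~ (b | 0)) & ((~ (b | 0)) | 0)) & ((~ 1) & (1 | (~ 1)))) & ((((~ (b | 0)) & ((~ (b | 0)) | 0)) & ((~ 1) & (1 | (~ 1)))) | a))  →  (((~ (b | 0)) & ((~ (b | 0)) | 0)) & ((~ 1) & (1 | (~ 1))))
2. [absorb_and →] ((~ (b | 0)) & ((~ (b | 0)) | 0))  →  (~ (b | 0));  E = ((~ (b | 0)) & ((~ 1) & (1 | (~ 1))))
3. [or_comm →] (1 | (~ 1))  →  ((~ 1) | 1);  E = ((~ (b | 0)) & ((~ 1) & ((~ 1) | 1)))
4. [absorb_and →] ((~ 1) & ((~ 1) | 1))  →  (~ 1);  E = ((~ (b | 0)) & (~ 1))
5. [or_false →] (b | 0)  →  b;  cost 5 ≤ 5, done

((~ b) & (~ 1))   [cost 5]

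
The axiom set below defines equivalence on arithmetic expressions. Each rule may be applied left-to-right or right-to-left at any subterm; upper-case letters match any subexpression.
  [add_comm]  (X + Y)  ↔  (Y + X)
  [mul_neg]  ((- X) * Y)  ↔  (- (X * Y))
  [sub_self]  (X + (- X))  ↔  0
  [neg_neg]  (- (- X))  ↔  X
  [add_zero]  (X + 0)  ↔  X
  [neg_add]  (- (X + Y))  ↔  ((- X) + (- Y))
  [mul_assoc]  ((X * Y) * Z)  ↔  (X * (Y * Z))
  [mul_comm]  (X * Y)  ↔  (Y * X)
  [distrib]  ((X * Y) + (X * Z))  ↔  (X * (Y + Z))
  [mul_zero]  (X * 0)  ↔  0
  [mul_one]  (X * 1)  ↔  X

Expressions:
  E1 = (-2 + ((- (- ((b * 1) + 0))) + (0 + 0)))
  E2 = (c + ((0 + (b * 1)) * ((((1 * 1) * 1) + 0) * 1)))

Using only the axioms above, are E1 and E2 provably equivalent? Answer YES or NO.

NO

All listed rules preserve value, hence provable equivalence implies equal values everywhere; look for a separating assignment.
b=0, c=0 gives E1 ↦ -2, E2 ↦ 0; values differ ⇒ not provably equivalent.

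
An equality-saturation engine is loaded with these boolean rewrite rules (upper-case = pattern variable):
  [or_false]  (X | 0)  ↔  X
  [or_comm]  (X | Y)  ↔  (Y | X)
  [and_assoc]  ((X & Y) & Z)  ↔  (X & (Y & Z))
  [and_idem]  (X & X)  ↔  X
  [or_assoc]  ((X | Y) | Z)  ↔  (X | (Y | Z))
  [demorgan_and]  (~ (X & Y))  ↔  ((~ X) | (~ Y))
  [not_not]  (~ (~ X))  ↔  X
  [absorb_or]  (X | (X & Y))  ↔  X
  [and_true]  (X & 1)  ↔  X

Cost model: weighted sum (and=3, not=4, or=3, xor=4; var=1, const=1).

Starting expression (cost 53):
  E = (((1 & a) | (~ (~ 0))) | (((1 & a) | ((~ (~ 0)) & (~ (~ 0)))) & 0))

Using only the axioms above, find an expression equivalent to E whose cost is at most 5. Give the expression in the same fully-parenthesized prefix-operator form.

step 1: and_idem (→) rewrites ((~ (~ 0)) & (~ (~ 0))) into (~ (~ 0)), now (((1 & a) | (~ (~ 0))) | (((1 & a) | (~ (~ 0))) & 0))
step 2: absorb_or (→) rewrites (((1 & a) | (~ (~ 0))) | (((1 & a) | (~ (~ 0))) & 0)) into ((1 & a) | (~ (~ 0)))
step 3: not_not (→) rewrites (~ (~ 0)) into 0, now ((1 & a) | 0)
step 4: or_false (→) rewrites ((1 & a) | 0) into (1 & a), reaching cost 5 (bound 5)

(1 & a)   [cost 5]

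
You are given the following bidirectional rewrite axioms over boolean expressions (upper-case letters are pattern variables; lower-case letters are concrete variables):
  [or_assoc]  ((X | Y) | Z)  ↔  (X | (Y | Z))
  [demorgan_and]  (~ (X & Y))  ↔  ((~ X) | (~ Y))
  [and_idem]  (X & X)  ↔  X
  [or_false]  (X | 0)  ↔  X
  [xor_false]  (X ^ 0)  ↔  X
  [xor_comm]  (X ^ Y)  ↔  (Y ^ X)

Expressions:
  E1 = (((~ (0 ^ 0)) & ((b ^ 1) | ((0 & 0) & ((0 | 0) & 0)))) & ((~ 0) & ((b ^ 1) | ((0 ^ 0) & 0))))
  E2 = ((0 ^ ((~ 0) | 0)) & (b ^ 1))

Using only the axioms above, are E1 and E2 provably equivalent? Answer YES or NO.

YES

(1) (0 | 0)  =[or_false →]=  0    ⊢ (((~ (0 ^ 0)) & ((b ^ 1) | ((0 & 0) & (0 & 0)))) & ((~ 0) & ((b ^ 1) | ((0 ^ 0) & 0))))
(2) ((0 & 0) & (0 & 0))  =[and_idem →]=  (0 & 0)    ⊢ (((~ (0 ^ 0)) & ((b ^ 1) | (0 & 0))) & ((~ 0) & ((b ^ 1) | ((0 ^ 0) & 0))))
(3) (0 ^ 0)  =[xor_false →]=  0    ⊢ (((~ (0 ^ 0)) & ((b ^ 1) | (0 & 0))) & ((~ 0) & ((b ^ 1) | (0 & 0))))
(4) (0 ^ 0)  =[xor_false →]=  0    ⊢ (((~ 0) & ((b ^ 1) | (0 & 0))) & ((~ 0) & ((b ^ 1) | (0 & 0))))
(5) (((~ 0) & ((b ^ 1) | (0 & 0))) & ((~ 0) & ((b ^ 1) | (0 & 0))))  =[and_idem →]=  ((~ 0) & ((b ^ 1) | (0 & 0)))
(6) (0 & 0)  =[and_idem →]=  0    ⊢ ((~ 0) & ((b ^ 1) | 0))
(7) ((b ^ 1) | 0)  =[or_false →]=  (b ^ 1)    ⊢ ((~ 0) & (b ^ 1))
(8) (~ 0)  =[or_false ←]=  ((~ 0) | 0)    ⊢ (((~ 0) | 0) & (b ^ 1))
(9) ((~ 0) | 0)  =[xor_false ←]=  (((~ 0) | 0) ^ 0)    ⊢ ((((~ 0) | 0) ^ 0) & (b ^ 1))
(10) (((~ 0) | 0) ^ 0)  =[xor_comm →]=  (0 ^ ((~ 0) | 0))    ⊢ E2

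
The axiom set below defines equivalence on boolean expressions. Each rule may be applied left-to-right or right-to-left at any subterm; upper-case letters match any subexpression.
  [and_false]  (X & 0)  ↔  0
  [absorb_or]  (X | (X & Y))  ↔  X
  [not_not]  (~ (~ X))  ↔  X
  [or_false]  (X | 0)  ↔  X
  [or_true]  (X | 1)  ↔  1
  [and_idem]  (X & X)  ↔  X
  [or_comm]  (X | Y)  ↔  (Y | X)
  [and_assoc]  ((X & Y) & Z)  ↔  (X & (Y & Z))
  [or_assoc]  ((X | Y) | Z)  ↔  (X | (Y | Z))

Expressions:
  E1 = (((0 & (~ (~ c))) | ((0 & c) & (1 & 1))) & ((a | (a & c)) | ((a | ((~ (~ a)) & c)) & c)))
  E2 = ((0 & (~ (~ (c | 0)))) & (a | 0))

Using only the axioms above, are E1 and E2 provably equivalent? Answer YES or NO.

1. [not_not →] (~ (~ a))  →  a;  E1 = (((0 & (~ (~ c))) | ((0 & c) & (1 & 1))) & ((a | (a & c)) | ((a | (a & c)) & c)))
2. [absorb_or →] ((a | (a & c)) | ((a | (a & c)) & c))  →  (a | (a & c));  E1 = (((0 & (~ (~ c))) | ((0 & c) & (1 & 1))) & (a | (a & c)))
3. [not_not →] (~ (~ c))  →  c;  E1 = (((0 & c) | ((0 & c) & (1 & 1))) & (a | (a & c)))
4. [absorb_or →] (a | (a & c))  →  a;  E1 = (((0 & c) | ((0 & c) & (1 & 1))) & a)
5. [and_idem →] (1 & 1)  →  1;  E1 = (((0 & c) | ((0 & c) & 1)) & a)
6. [absorb_or →] ((0 & c) | ((0 & c) & 1))  →  (0 & c);  E1 = ((0 & c) & a)
7. [not_not ←] c  →  (~ (~ c));  E1 = ((0 & (~ (~ c))) & a)
8. [or_false ←] a  →  (a | 0);  E1 = ((0 & (~ (~ c))) & (a | 0))
9. [or_false ←] c  →  (c | 0);  this is E2

YES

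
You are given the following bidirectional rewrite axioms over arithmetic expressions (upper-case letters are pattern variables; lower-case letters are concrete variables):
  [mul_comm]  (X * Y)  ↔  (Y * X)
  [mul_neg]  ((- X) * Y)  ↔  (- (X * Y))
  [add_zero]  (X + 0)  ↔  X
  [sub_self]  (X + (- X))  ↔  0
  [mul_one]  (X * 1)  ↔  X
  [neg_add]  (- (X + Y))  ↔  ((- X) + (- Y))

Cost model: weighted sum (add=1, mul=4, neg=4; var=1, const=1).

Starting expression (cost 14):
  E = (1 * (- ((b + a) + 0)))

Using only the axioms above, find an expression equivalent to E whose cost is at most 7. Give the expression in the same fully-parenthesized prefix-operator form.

(1) (1 * (- ((b + a) + 0)))  =[mul_comm →]=  ((- ((b + a) + 0)) * 1)
(2) ((b + a) + 0)  =[add_zero →]=  (b + a)    ⊢ ((- (b + a)) * 1)
(3) ((- (b + a)) * 1)  =[mul_one →]=  (- (b + a))    ⊢ cost 7, within 7

(- (b + a))   [cost 7]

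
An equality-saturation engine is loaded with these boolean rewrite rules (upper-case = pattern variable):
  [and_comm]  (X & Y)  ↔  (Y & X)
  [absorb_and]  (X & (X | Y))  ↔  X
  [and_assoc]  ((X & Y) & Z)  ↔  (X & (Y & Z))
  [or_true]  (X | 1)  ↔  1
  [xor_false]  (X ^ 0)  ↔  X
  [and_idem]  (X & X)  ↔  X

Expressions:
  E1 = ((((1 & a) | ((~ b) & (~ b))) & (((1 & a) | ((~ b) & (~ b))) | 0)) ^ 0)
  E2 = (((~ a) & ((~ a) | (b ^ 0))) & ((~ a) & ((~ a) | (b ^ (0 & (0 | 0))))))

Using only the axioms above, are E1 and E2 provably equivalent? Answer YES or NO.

All listed rules preserve value, hence provable equivalence implies equal values everywhere; look for a separating assignment.
a=0, b=1 gives E1 ↦ 0, E2 ↦ 1; values differ ⇒ not provably equivalent.

NO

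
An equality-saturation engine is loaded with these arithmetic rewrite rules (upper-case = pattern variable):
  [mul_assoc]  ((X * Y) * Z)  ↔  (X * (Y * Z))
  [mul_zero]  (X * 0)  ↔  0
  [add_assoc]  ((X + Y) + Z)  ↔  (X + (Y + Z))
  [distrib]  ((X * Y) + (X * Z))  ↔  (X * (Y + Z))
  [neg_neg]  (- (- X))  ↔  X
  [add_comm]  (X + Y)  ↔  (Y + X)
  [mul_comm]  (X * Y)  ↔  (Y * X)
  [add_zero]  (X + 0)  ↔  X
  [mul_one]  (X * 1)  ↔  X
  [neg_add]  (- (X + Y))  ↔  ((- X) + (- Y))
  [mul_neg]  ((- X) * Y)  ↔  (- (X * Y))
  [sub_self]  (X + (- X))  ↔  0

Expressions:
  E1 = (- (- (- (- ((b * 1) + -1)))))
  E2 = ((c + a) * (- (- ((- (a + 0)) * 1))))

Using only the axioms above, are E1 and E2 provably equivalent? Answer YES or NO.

NO

The axioms are sound identities: if E1 ↔* E2 then E1 and E2 evaluate identically under any assignment.
Under a=0, b=0, c=0: E1 evaluates to -1, E2 to 0. Distinct ⇒ no rewrite sequence connects them.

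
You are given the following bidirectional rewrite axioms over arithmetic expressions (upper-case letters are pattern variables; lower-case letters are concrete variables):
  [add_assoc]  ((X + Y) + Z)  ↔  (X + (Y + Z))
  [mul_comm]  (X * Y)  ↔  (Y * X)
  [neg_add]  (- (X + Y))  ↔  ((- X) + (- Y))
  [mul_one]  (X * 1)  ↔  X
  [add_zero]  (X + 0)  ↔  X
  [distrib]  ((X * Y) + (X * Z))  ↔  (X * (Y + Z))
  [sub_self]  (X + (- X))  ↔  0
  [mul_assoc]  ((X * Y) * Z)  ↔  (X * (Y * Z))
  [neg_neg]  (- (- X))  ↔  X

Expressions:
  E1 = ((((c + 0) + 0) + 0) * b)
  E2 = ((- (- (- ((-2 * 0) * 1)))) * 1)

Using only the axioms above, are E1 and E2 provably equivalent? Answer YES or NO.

Every axiom is a valid identity, so a rewrite proof would force E1 and E2 to agree under every assignment.
At b=1, c=1: E1 = 1 but E2 = 0; they differ, so no derivation exists.

NO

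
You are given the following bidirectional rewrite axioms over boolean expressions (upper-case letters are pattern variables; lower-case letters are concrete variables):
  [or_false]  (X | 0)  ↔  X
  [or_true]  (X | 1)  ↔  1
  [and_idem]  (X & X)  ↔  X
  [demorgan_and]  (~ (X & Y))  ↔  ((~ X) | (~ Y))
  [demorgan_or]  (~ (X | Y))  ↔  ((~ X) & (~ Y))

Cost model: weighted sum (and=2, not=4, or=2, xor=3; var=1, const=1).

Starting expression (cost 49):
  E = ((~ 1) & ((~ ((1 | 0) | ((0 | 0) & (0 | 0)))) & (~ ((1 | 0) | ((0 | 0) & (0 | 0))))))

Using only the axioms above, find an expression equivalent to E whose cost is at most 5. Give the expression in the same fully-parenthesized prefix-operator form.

(~ 1)   [cost 5]

1. [and_idem →] ((~ ((1 | 0) | ((0 | 0) & (0 | 0)))) & (~ ((1 | 0) | ((0 | 0) & (0 | 0)))))  →  (~ ((1 | 0) | ((0 | 0) & (0 | 0))));  E = ((~ 1) & (~ ((1 | 0) | ((0 | 0) & (0 | 0)))))
2. [and_idem →] ((0 | 0) & (0 | 0))  →  (0 | 0);  E = ((~ 1) & (~ ((1 | 0) | (0 | 0))))
3. [or_false →] (0 | 0)  →  0;  E = ((~ 1) & (~ ((1 | 0) | 0)))
4. [or_false →] (1 | 0)  →  1;  E = ((~ 1) & (~ (1 | 0)))
5. [or_false →] (1 | 0)  →  1;  E = ((~ 1) & (~ 1))
6. [and_idem →] ((~ 1) & (~ 1))  →  (~ 1);  cost 5 ≤ 5, done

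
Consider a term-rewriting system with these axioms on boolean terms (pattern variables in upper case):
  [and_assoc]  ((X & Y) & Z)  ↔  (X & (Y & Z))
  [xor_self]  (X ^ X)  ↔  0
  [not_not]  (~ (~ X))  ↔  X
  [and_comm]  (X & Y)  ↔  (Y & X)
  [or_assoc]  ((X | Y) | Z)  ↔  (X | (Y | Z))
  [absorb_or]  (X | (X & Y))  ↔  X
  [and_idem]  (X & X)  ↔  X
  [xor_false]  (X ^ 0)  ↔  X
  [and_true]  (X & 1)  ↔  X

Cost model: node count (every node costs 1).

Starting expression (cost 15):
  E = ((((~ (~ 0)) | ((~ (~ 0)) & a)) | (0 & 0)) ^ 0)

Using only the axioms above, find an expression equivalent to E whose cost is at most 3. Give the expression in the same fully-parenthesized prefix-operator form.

(0 | 0)   [cost 3]

(1) ((~ (~ 0)) | ((~ (~ 0)) & a))  =[absorb_or →]=  (~ (~ 0))    ⊢ (((~ (~ 0)) | (0 & 0)) ^ 0)
(2) (~ (~ 0))  =[not_not →]=  0    ⊢ ((0 | (0 & 0)) ^ 0)
(3) (0 & 0)  =[and_idem →]=  0    ⊢ ((0 | 0) ^ 0)
(4) ((0 | 0) ^ 0)  =[xor_false →]=  (0 | 0)    ⊢ cost 3, within 3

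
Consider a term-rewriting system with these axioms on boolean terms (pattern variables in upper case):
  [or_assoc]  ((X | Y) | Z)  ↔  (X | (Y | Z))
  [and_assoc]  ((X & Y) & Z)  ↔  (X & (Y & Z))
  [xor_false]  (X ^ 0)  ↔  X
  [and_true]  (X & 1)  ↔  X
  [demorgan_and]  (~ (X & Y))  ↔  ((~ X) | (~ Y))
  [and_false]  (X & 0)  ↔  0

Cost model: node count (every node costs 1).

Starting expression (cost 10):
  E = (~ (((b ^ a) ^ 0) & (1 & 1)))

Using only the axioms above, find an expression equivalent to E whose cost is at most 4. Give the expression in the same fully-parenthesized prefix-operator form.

(~ (b ^ a))   [cost 4]

1. [xor_false →] ((b ^ a) ^ 0)  →  (b ^ a);  E = (~ ((b ^ a) & (1 & 1)))
2. [and_true →] (1 & 1)  →  1;  E = (~ ((b ^ a) & 1))
3. [and_true →] ((b ^ a) & 1)  →  (b ^ a);  cost 4 ≤ 4, done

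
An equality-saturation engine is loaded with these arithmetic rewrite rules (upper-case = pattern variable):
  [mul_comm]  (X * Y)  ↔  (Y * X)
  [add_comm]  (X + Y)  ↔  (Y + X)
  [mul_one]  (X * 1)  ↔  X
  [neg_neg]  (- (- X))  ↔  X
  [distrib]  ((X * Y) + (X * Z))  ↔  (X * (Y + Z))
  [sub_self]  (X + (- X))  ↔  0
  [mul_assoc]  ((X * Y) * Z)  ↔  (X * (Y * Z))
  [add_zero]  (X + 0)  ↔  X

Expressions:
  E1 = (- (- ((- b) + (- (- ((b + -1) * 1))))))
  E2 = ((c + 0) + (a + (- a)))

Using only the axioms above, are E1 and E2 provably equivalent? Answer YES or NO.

NO

All listed rules preserve value, hence provable equivalence implies equal values everywhere; look for a separating assignment.
a=0, b=0, c=0 gives E1 ↦ -1, E2 ↦ 0; values differ ⇒ not provably equivalent.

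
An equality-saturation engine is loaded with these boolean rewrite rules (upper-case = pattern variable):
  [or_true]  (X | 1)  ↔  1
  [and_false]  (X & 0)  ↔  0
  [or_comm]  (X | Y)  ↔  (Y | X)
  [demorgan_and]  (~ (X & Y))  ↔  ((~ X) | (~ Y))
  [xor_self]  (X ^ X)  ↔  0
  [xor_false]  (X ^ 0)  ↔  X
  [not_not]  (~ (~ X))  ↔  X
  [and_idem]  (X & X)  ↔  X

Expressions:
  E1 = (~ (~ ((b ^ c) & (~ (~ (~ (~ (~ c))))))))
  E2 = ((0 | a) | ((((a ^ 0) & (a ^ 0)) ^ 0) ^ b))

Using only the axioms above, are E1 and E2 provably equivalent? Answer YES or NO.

NO

Every axiom is a valid identity, so a rewrite proof would force E1 and E2 to agree under every assignment.
At a=0, b=1, c=1: E1 = 0 but E2 = 1; they differ, so no derivation exists.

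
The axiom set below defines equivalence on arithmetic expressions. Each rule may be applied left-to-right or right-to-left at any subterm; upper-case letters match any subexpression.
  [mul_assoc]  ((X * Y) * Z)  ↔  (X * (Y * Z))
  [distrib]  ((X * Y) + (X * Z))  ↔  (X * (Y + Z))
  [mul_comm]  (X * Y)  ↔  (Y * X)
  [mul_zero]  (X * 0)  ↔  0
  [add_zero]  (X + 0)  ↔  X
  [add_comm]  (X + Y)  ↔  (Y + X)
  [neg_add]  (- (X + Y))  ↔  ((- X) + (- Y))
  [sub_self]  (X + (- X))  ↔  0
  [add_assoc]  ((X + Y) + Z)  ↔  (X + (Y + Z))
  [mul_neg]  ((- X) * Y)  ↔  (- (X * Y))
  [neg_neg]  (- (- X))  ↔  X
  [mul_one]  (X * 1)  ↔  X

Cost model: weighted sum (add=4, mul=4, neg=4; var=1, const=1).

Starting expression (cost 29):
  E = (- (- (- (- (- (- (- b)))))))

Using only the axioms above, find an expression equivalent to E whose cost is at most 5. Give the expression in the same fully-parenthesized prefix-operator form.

1. [neg_neg →] (- (- b))  →  b;  E = (- (- (- (- (- b)))))
2. [neg_neg →] (- (- b))  →  b;  E = (- (- (- b)))
3. [neg_neg →] (- (- b))  →  b;  cost 5 ≤ 5, done

(- b)   [cost 5]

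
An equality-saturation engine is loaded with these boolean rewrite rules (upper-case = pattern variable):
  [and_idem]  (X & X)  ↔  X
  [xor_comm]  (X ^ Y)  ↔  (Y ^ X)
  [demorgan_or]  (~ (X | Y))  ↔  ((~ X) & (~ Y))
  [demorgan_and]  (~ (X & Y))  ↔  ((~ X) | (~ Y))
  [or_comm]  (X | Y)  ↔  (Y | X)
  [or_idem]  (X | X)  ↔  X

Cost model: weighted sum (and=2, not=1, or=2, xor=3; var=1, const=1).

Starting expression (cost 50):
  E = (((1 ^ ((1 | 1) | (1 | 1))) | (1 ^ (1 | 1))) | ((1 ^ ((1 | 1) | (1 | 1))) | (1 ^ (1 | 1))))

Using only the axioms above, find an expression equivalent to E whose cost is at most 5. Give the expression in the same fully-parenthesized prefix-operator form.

(1 ^ 1)   [cost 5]

step 1: or_idem (→) rewrites (((1 ^ ((1 | 1) | (1 | 1))) | (1 ^ (1 | 1))) | ((1 ^ ((1 | 1) | (1 | 1))) | (1 ^ (1 | 1)))) into ((1 ^ ((1 | 1) | (1 | 1))) | (1 ^ (1 | 1)))
step 2: or_idem (→) rewrites ((1 | 1) | (1 | 1)) into (1 | 1), now ((1 ^ (1 | 1)) | (1 ^ (1 | 1)))
step 3: or_idem (→) rewrites ((1 ^ (1 | 1)) | (1 ^ (1 | 1))) into (1 ^ (1 | 1))
step 4: xor_comm (→) rewrites (1 ^ (1 | 1)) into ((1 | 1) ^ 1)
step 5: or_idem (→) rewrites (1 | 1) into 1, reaching cost 5 (bound 5)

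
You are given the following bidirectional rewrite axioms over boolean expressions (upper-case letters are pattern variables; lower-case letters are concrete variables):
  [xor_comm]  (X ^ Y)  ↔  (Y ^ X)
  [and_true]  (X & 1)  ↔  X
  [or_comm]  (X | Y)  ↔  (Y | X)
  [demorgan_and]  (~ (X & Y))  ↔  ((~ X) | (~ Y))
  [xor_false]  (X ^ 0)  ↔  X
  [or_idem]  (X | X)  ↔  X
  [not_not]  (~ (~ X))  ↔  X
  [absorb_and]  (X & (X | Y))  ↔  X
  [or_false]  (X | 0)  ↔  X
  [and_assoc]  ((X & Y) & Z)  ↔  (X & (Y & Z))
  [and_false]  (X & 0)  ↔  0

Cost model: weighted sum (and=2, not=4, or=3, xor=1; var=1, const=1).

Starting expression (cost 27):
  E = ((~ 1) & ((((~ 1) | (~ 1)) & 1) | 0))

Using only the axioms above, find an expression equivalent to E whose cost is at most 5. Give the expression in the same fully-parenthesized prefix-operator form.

(~ 1)   [cost 5]

1. [or_idem →] ((~ 1) | (~ 1))  →  (~ 1);  E = ((~ 1) & (((~ 1) & 1) | 0))
2. [and_true →] ((~ 1) & 1)  →  (~ 1);  E = ((~ 1) & ((~ 1) | 0))
3. [absorb_and →] ((~ 1) & ((~ 1) | 0))  →  (~ 1);  cost 5 ≤ 5, done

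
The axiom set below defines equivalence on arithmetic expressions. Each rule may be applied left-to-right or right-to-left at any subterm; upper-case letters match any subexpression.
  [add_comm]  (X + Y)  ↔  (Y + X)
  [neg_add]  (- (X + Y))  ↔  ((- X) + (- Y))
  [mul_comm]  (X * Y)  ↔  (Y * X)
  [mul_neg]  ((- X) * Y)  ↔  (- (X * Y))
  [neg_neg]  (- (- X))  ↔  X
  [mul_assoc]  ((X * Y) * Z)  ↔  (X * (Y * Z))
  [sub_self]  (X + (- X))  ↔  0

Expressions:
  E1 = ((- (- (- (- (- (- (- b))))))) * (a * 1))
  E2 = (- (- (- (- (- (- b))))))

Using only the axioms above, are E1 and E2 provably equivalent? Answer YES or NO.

All listed rules preserve value, hence provable equivalence implies equal values everywhere; look for a separating assignment.
a=0, b=1 gives E1 ↦ 0, E2 ↦ 1; values differ ⇒ not provably equivalent.

NO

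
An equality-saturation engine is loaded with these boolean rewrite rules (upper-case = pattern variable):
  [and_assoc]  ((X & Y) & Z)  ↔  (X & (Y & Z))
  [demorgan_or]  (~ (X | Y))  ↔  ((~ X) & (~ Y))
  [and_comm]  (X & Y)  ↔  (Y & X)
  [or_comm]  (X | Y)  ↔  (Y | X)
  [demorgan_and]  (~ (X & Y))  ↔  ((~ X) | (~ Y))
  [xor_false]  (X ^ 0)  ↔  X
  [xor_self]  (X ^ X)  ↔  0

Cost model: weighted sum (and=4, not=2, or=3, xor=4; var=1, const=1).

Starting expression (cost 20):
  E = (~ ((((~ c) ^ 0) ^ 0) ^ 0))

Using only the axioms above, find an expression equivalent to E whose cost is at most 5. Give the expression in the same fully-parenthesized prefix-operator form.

(1) ((((~ c) ^ 0) ^ 0) ^ 0)  =[xor_false →]=  (((~ c) ^ 0) ^ 0)    ⊢ (~ (((~ c) ^ 0) ^ 0))
(2) (((~ c) ^ 0) ^ 0)  =[xor_false →]=  ((~ c) ^ 0)    ⊢ (~ ((~ c) ^ 0))
(3) ((~ c) ^ 0)  =[xor_false →]=  (~ c)    ⊢ cost 5, within 5

(~ (~ c))   [cost 5]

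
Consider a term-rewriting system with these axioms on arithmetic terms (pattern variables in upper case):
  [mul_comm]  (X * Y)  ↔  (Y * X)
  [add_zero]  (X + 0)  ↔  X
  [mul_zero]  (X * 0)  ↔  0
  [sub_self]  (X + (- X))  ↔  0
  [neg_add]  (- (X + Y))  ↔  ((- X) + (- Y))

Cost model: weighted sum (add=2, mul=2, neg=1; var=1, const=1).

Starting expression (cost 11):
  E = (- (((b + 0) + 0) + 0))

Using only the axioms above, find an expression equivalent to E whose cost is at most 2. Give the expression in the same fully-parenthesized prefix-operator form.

(- b)   [cost 2]

1. [add_zero →] (((b + 0) + 0) + 0)  →  ((b + 0) + 0);  E = (- ((b + 0) + 0))
2. [add_zero →] (b + 0)  →  b;  E = (- (b + 0))
3. [add_zero →] (b + 0)  →  b;  cost 2 ≤ 2, done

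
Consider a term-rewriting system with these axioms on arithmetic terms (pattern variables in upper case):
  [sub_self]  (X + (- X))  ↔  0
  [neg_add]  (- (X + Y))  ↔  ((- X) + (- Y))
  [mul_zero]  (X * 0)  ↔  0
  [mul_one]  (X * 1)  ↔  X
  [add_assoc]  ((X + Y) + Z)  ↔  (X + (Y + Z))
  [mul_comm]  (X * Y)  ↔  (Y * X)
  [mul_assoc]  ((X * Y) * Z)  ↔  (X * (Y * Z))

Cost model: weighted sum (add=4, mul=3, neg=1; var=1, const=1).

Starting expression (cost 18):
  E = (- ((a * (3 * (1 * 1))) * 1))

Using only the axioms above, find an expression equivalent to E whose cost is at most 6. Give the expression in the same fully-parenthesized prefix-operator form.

1. [mul_one →] ((a * (3 * (1 * 1))) * 1)  →  (a * (3 * (1 * 1)));  E = (- (a * (3 * (1 * 1))))
2. [mul_one →] (1 * 1)  →  1;  E = (- (a * (3 * 1)))
3. [mul_one →] (3 * 1)  →  3;  cost 6 ≤ 6, done

(- (a * 3))   [cost 6]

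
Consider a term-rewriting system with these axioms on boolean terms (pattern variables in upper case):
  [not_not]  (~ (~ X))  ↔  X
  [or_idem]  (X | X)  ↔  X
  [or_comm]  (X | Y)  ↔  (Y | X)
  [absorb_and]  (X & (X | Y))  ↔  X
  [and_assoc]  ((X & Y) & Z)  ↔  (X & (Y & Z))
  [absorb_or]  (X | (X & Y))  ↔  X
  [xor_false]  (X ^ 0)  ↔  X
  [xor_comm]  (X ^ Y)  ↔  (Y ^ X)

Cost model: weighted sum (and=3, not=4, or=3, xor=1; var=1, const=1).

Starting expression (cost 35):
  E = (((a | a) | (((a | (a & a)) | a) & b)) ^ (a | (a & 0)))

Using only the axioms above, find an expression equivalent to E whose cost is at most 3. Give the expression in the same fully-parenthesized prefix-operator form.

(1) (a | (a & a))  =[absorb_or →]=  a    ⊢ (((a | a) | ((a | a) & b)) ^ (a | (a & 0)))
(2) ((a | a) | ((a | a) & b))  =[absorb_or →]=  (a | a)    ⊢ ((a | a) ^ (a | (a & 0)))
(3) (a | (a & 0))  =[absorb_or →]=  a    ⊢ ((a | a) ^ a)
(4) (a | a)  =[or_idem →]=  a    ⊢ cost 3, within 3

(a ^ a)   [cost 3]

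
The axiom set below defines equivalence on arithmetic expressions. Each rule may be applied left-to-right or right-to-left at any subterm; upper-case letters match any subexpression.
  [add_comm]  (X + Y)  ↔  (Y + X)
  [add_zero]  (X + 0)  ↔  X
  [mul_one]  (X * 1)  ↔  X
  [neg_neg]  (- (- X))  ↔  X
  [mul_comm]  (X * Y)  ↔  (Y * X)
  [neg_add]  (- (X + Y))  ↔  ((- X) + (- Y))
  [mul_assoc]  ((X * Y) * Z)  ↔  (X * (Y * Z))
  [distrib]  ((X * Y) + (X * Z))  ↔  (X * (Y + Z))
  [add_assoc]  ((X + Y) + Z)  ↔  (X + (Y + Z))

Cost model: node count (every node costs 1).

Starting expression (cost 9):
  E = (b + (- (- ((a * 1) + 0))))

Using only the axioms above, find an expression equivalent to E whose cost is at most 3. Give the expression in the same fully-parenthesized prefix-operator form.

(1) (- (- ((a * 1) + 0)))  =[neg_neg →]=  ((a * 1) + 0)    ⊢ (b + ((a * 1) + 0))
(2) (a * 1)  =[mul_one →]=  a    ⊢ (b + (a + 0))
(3) (a + 0)  =[add_zero →]=  a    ⊢ cost 3, within 3

(b + a)   [cost 3]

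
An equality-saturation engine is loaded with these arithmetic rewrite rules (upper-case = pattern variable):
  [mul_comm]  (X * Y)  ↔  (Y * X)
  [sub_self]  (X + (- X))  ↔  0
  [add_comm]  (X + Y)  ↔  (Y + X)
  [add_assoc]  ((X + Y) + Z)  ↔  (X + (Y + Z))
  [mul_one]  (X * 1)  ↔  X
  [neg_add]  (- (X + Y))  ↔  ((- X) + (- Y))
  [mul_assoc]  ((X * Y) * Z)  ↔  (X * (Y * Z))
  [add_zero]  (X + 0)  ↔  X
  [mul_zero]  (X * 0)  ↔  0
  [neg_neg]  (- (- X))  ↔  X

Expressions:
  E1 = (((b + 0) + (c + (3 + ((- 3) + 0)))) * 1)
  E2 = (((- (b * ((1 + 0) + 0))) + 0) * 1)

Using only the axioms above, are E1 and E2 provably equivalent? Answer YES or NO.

NO

Every axiom is a valid identity, so a rewrite proof would force E1 and E2 to agree under every assignment.
At b=0, c=1: E1 = 1 but E2 = 0; they differ, so no derivation exists.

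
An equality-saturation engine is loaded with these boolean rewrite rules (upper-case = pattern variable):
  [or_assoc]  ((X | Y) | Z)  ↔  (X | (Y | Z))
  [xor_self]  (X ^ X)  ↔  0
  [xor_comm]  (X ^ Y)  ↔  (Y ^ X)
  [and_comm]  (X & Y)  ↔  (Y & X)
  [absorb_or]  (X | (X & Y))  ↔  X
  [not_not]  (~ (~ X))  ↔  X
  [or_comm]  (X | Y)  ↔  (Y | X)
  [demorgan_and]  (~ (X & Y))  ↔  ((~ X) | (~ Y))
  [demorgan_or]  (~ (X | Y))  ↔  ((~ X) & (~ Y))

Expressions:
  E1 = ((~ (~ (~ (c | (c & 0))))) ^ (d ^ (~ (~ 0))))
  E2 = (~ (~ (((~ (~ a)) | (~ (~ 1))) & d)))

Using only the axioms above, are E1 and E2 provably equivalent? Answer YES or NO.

NO

The axioms are sound identities: if E1 ↔* E2 then E1 and E2 evaluate identically under any assignment.
Under a=0, c=0, d=0: E1 evaluates to 1, E2 to 0. Distinct ⇒ no rewrite sequence connects them.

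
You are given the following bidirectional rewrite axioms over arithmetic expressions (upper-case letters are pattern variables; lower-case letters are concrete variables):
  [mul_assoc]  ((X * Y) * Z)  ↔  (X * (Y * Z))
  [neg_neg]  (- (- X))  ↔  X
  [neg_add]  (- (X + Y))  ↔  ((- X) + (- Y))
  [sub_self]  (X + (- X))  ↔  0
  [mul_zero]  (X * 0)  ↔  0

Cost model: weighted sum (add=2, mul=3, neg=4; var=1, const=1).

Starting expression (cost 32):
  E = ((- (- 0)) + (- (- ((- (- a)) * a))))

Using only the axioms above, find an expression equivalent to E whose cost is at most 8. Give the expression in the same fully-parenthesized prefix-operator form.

step 1: neg_neg (→) rewrites (- (- ((- (- a)) * a))) into ((- (- a)) * a), now ((- (- 0)) + ((- (- a)) * a))
step 2: neg_neg (→) rewrites (- (- a)) into a, now ((- (- 0)) + (a * a))
step 3: neg_neg (→) rewrites (- (- 0)) into 0, reaching cost 8 (bound 8)

(0 + (a * a))   [cost 8]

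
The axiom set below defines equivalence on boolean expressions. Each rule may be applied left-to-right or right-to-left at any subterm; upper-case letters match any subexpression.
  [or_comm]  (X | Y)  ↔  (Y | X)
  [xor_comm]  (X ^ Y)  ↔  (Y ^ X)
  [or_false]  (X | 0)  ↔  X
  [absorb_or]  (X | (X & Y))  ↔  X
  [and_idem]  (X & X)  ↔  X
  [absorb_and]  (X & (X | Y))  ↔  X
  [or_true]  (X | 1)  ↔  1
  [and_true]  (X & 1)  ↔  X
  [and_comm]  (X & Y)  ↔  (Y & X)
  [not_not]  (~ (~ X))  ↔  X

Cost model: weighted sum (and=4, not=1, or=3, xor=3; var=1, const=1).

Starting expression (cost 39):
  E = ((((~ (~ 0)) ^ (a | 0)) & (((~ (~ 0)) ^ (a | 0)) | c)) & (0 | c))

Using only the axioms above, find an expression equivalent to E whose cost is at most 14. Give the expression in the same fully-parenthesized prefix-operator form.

1. [absorb_and →] (((~ (~ 0)) ^ (a | 0)) & (((~ (~ 0)) ^ (a | 0)) | c))  →  ((~ (~ 0)) ^ (a | 0));  E = (((~ (~ 0)) ^ (a | 0)) & (0 | c))
2. [or_false →] (a | 0)  →  a;  E = (((~ (~ 0)) ^ a) & (0 | c))
3. [not_not →] (~ (~ 0))  →  0;  cost 14 ≤ 14, done

((0 ^ a) & (0 | c))   [cost 14]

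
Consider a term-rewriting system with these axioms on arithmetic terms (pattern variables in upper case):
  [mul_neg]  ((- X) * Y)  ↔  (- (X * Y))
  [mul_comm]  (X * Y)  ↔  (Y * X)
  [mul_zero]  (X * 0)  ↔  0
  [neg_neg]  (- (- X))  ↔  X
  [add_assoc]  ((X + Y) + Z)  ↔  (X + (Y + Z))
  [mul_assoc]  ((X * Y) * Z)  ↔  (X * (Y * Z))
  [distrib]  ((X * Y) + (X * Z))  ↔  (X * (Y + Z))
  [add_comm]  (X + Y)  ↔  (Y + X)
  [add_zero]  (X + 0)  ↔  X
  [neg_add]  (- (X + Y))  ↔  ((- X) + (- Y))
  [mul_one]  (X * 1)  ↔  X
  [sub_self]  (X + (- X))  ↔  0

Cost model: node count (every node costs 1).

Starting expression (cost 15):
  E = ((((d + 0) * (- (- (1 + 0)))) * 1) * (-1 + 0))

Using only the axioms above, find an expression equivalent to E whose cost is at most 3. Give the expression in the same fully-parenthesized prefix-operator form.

(d * -1)   [cost 3]

1. [neg_neg →] (- (- (1 + 0)))  →  (1 + 0);  E = ((((d + 0) * (1 + 0)) * 1) * (-1 + 0))
2. [mul_assoc →] (((d + 0) * (1 + 0)) * 1)  →  ((d + 0) * ((1 + 0) * 1));  E = (((d + 0) * ((1 + 0) * 1)) * (-1 + 0))
3. [add_zero →] (d + 0)  →  d;  E = ((d * ((1 + 0) * 1)) * (-1 + 0))
4. [add_zero →] (1 + 0)  →  1;  E = ((d * (1 * 1)) * (-1 + 0))
5. [mul_one →] (1 * 1)  →  1;  E = ((d * 1) * (-1 + 0))
6. [mul_one →] (d * 1)  →  d;  E = (d * (-1 + 0))
7. [add_zero →] (-1 + 0)  →  -1;  cost 3 ≤ 3, done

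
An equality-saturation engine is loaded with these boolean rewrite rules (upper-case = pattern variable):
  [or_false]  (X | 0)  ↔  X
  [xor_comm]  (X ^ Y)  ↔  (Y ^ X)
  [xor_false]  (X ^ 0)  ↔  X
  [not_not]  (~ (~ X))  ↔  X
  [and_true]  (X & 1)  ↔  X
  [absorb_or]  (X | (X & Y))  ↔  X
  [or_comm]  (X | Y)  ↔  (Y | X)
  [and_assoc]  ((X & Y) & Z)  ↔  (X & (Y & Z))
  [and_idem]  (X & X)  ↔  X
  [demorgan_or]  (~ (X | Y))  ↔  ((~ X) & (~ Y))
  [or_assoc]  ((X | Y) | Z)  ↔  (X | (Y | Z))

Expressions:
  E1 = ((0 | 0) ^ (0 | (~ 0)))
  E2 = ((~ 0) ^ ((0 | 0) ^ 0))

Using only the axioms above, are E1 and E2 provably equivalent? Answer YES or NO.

YES

step 1: or_false (→) rewrites (0 | 0) into 0, now (0 ^ (0 | (~ 0)))
step 2: or_comm (→) rewrites (0 | (~ 0)) into ((~ 0) | 0), now (0 ^ ((~ 0) | 0))
step 3: or_false (→) rewrites ((~ 0) | 0) into (~ 0), now (0 ^ (~ 0))
step 4: or_false (←) rewrites 0 into (0 | 0), now ((0 | 0) ^ (~ 0))
step 5: xor_false (←) rewrites (0 | 0) into ((0 | 0) ^ 0), now (((0 | 0) ^ 0) ^ (~ 0))
step 6: xor_comm (→) rewrites (((0 | 0) ^ 0) ^ (~ 0)) into ((~ 0) ^ ((0 | 0) ^ 0)), which is E2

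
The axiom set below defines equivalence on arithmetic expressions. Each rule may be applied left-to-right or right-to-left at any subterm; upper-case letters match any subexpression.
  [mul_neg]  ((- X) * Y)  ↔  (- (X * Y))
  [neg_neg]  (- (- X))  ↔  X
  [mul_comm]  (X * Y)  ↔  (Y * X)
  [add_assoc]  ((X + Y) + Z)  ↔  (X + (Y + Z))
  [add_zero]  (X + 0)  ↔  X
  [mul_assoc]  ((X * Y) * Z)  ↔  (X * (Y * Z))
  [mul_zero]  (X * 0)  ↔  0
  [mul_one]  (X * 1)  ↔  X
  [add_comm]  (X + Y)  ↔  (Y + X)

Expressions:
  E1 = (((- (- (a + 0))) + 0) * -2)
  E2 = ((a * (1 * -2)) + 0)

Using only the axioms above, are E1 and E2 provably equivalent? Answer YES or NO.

step 1: neg_neg (→) rewrites (- (- (a + 0))) into (a + 0), now (((a + 0) + 0) * -2)
step 2: add_zero (→) rewrites (a + 0) into a, now ((a + 0) * -2)
step 3: add_zero (→) rewrites (a + 0) into a, now (a * -2)
step 4: mul_one (←) rewrites -2 into (-2 * 1), now (a * (-2 * 1))
step 5: add_zero (←) rewrites (a * (-2 * 1)) into ((a * (-2 * 1)) + 0)
step 6: mul_comm (→) rewrites (-2 * 1) into (1 * -2), which is E2

YES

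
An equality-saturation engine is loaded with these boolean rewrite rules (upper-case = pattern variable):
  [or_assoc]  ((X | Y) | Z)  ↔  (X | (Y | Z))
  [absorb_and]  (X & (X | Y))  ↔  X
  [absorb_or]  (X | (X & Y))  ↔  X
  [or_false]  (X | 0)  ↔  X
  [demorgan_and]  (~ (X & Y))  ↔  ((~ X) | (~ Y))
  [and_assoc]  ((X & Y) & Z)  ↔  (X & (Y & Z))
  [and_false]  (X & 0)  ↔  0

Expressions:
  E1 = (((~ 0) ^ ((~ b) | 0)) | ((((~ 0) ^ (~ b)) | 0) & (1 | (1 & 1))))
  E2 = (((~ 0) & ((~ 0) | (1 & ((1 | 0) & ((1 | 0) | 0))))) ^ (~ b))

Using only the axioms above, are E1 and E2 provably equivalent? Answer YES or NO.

step 1: or_false (→) rewrites (((~ 0) ^ (~ b)) | 0) into ((~ 0) ^ (~ b)), now (((~ 0) ^ ((~ b) | 0)) | (((~ 0) ^ (~ b)) & (1 | (1 & 1))))
step 2: or_false (→) rewrites ((~ b) | 0) into (~ b), now (((~ 0) ^ (~ b)) | (((~ 0) ^ (~ b)) & (1 | (1 & 1))))
step 3: absorb_or (→) rewrites (1 | (1 & 1)) into 1, now (((~ 0) ^ (~ b)) | (((~ 0) ^ (~ b)) & 1))
step 4: absorb_or (→) rewrites (((~ 0) ^ (~ b)) | (((~ 0) ^ (~ b)) & 1)) into ((~ 0) ^ (~ b))
step 5: absorb_and (←) rewrites (~ 0) into ((~ 0) & ((~ 0) | 1)), now (((~ 0) & ((~ 0) | 1)) ^ (~ b))
step 6: absorb_and (←) rewrites 1 into (1 & (1 | 0)), now (((~ 0) & ((~ 0) | (1 & (1 | 0)))) ^ (~ b))
step 7: absorb_and (←) rewrites (1 | 0) into ((1 | 0) & ((1 | 0) | 0)), which is E2

YES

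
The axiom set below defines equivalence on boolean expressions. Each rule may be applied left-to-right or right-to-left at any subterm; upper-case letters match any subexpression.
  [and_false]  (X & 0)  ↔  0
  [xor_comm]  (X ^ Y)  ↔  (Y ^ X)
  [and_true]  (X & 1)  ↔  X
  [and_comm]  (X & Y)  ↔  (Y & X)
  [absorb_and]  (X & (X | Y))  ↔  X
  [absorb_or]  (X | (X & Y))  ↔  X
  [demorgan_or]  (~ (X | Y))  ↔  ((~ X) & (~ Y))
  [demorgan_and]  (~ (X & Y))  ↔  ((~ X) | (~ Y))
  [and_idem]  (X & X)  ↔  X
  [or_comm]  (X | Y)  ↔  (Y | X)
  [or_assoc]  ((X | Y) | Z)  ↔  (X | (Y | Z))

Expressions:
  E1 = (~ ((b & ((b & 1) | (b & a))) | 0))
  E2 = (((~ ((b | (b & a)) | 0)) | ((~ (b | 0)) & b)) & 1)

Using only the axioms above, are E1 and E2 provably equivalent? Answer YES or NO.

YES

step 1: and_true (→) rewrites (b & 1) into b, now (~ ((b & (b | (b & a))) | 0))
step 2: absorb_or (→) rewrites (b | (b & a)) into b, now (~ ((b & b) | 0))
step 3: and_idem (→) rewrites (b & b) into b, now (~ (b | 0))
step 4: and_true (←) rewrites (~ (b | 0)) into ((~ (b | 0)) & 1)
step 5: absorb_or (←) rewrites (~ (b | 0)) into ((~ (b | 0)) | ((~ (b | 0)) & b)), now (((~ (b | 0)) | ((~ (b | 0)) & b)) & 1)
step 6: absorb_or (←) rewrites b into (b | (b & a)), which is E2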